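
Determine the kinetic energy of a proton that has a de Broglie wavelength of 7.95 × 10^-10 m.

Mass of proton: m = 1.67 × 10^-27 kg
2.08 × 10^-22 J (or 1.30 × 10^-3 eV)

From λ = h/√(2mKE), we solve for KE:

λ² = h²/(2mKE)
KE = h²/(2mλ²)
KE = (6.626 × 10^-34 J·s)² / (2 × 1.67 × 10^-27 kg × (7.95 × 10^-10 m)²)
KE = 2.08 × 10^-22 J
KE = 1.30 × 10^-3 eV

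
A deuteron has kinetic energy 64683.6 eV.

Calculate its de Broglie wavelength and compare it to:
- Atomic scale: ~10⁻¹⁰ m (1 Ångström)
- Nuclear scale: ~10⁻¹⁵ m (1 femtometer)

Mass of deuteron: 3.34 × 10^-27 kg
λ = 7.96 × 10^-14 m, which is between nuclear and atomic scales.

Using λ = h/√(2mKE):

KE = 64683.6 eV = 1.036 × 10^-14 J

λ = h/√(2mKE)
λ = (6.626 × 10^-34 J·s) / √(2 × 3.34 × 10^-27 kg × 1.036 × 10^-14 J)
λ = 7.96 × 10^-14 m

Comparison:
- Atomic scale (10⁻¹⁰ m): λ is 0.0008× this size
- Nuclear scale (10⁻¹⁵ m): λ is 80× this size

The wavelength is between nuclear and atomic scales.

This wavelength is appropriate for probing atomic structure but too large for nuclear physics experiments.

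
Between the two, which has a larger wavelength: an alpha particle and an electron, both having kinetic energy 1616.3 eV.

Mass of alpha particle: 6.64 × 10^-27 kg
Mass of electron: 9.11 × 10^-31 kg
The electron has the longer wavelength.

Using λ = h/√(2mKE):

For alpha particle: λ₁ = h/√(2m₁KE) = 3.57 × 10^-13 m
For electron: λ₂ = h/√(2m₂KE) = 3.05 × 10^-11 m

Since λ ∝ 1/√m at constant kinetic energy, the lighter particle has the longer wavelength.

The electron has the longer de Broglie wavelength.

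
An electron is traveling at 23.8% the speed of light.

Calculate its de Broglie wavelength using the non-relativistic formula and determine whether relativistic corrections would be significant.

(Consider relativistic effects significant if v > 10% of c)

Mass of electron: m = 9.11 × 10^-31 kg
Yes, relativistic corrections are needed.

Using the non-relativistic de Broglie formula λ = h/(mv):

v = 23.8% × c = 7.135 × 10^7 m/s

λ = h/(mv)
λ = (6.626 × 10^-34 J·s) / (9.11 × 10^-31 kg × 7.135 × 10^7 m/s)
λ = 1.02 × 10^-11 m

Since v = 23.8% of c > 10% of c, relativistic corrections ARE significant and the actual wavelength would differ from this non-relativistic estimate.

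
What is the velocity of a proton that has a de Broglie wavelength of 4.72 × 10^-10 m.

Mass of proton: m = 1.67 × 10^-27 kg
8.41 × 10^2 m/s

From the de Broglie relation λ = h/(mv), we solve for v:

v = h/(mλ)
v = (6.626 × 10^-34 J·s) / (1.67 × 10^-27 kg × 4.72 × 10^-10 m)
v = 8.41 × 10^2 m/s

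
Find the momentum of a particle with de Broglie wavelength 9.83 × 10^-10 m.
6.74 × 10^-25 kg·m/s

From the de Broglie relation λ = h/p, we solve for p:

p = h/λ
p = (6.626 × 10^-34 J·s) / (9.83 × 10^-10 m)
p = 6.74 × 10^-25 kg·m/s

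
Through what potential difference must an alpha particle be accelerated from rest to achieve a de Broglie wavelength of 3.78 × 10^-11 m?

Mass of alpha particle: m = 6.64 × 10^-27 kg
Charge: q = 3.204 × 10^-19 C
7.22 × 10^-2 V

From λ = h/√(2mqV), we solve for V:

λ² = h²/(2mqV)
V = h²/(2mqλ²)
V = (6.626 × 10^-34 J·s)² / (2 × 6.64 × 10^-27 kg × 3.204 × 10^-19 C × (3.78 × 10^-11 m)²)
V = 7.22 × 10^-2 V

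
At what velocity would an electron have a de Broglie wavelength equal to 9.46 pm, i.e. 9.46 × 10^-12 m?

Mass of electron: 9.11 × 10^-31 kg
7.69 × 10^7 m/s

From λ = h/(mv), solve for v:

v = h/(mλ)
v = (6.626 × 10^-34 J·s) / (9.11 × 10^-31 kg × 9.46 × 10^-12 m)
v = 7.69 × 10^7 m/s

Note: This velocity is 25.6% of the speed of light, so relativistic corrections would be needed for a more accurate calculation.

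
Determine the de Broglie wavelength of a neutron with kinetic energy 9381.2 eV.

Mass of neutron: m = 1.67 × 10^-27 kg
2.96 × 10^-13 m

Using λ = h/√(2mKE):

First convert KE to Joules: KE = 9381.2 eV = 1.503 × 10^-15 J

λ = h/√(2mKE)
λ = (6.626 × 10^-34 J·s) / √(2 × 1.67 × 10^-27 kg × 1.503 × 10^-15 J)
λ = 2.96 × 10^-13 m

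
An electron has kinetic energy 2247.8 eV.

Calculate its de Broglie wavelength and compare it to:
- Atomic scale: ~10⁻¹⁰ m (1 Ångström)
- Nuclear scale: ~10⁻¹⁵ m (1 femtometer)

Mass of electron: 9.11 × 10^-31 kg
λ = 2.59 × 10^-11 m, which is between nuclear and atomic scales.

Using λ = h/√(2mKE):

KE = 2247.8 eV = 3.601 × 10^-16 J

λ = h/√(2mKE)
λ = (6.626 × 10^-34 J·s) / √(2 × 9.11 × 10^-31 kg × 3.601 × 10^-16 J)
λ = 2.59 × 10^-11 m

Comparison:
- Atomic scale (10⁻¹⁰ m): λ is 0.26× this size
- Nuclear scale (10⁻¹⁵ m): λ is 2.6e+04× this size

The wavelength is between nuclear and atomic scales.

This wavelength is appropriate for probing atomic structure but too large for nuclear physics experiments.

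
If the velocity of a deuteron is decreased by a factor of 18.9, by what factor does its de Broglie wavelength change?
The wavelength increases by a factor of 18.9.

From λ = h/(mv), the wavelength is inversely proportional to velocity:

λ ∝ 1/v

If v → v/18.9, then λ → 18.9λ

When velocity is decreased by a factor of 18.9, the wavelength increases by a factor of 18.9.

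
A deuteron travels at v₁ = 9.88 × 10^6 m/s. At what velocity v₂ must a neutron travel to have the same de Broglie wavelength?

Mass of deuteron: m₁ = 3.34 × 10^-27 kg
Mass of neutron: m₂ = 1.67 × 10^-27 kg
v₂ = 1.98 × 10^7 m/s

For equal de Broglie wavelengths: λ₁ = λ₂

h/(m₁v₁) = h/(m₂v₂)
m₁v₁ = m₂v₂
v₂ = v₁ · (m₁/m₂)

v₂ = 9.88 × 10^6 m/s × (3.34 × 10^-27 kg / 1.67 × 10^-27 kg)
v₂ = 1.98 × 10^7 m/s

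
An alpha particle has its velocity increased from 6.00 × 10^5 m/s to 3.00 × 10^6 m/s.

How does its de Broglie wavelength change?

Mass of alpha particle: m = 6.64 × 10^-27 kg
The wavelength decreases by a factor of 5.

Using λ = h/(mv):

Initial wavelength: λ₁ = h/(mv₁) = 1.66 × 10^-13 m
Final wavelength: λ₂ = h/(mv₂) = 3.33 × 10^-14 m

Since λ ∝ 1/v, when velocity increases by a factor of 5, the wavelength decreases by a factor of 5.

λ₂/λ₁ = v₁/v₂ = 1/5

The wavelength decreases by a factor of 5.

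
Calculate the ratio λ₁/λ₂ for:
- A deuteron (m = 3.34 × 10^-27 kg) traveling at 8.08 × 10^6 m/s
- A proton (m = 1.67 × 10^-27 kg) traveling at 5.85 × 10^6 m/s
λ₁/λ₂ = 0.362

Using λ = h/(mv):

λ₁ = h/(m₁v₁) = 2.46 × 10^-14 m
λ₂ = h/(m₂v₂) = 6.78 × 10^-14 m

Ratio λ₁/λ₂ = (m₂v₂)/(m₁v₁)
         = (1.67 × 10^-27 kg × 5.85 × 10^6 m/s) / (3.34 × 10^-27 kg × 8.08 × 10^6 m/s)
         = 0.362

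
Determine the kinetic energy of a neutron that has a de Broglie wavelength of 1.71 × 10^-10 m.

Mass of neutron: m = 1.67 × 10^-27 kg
4.50 × 10^-21 J (or 0.0281 eV)

From λ = h/√(2mKE), we solve for KE:

λ² = h²/(2mKE)
KE = h²/(2mλ²)
KE = (6.626 × 10^-34 J·s)² / (2 × 1.67 × 10^-27 kg × (1.71 × 10^-10 m)²)
KE = 4.50 × 10^-21 J
KE = 0.0281 eV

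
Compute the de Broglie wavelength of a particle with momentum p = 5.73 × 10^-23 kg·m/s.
1.16 × 10^-11 m

Using the de Broglie relation λ = h/p:

λ = h/p
λ = (6.626 × 10^-34 J·s) / (5.73 × 10^-23 kg·m/s)
λ = 1.16 × 10^-11 m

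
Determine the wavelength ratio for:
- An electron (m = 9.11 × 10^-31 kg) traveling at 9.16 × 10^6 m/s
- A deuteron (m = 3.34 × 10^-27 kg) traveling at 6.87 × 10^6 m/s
λ₁/λ₂ = 2.75 × 10^3

Using λ = h/(mv):

λ₁ = h/(m₁v₁) = 7.94 × 10^-11 m
λ₂ = h/(m₂v₂) = 2.89 × 10^-14 m

Ratio λ₁/λ₂ = (m₂v₂)/(m₁v₁)
         = (3.34 × 10^-27 kg × 6.87 × 10^6 m/s) / (9.11 × 10^-31 kg × 9.16 × 10^6 m/s)
         = 2.75 × 10^3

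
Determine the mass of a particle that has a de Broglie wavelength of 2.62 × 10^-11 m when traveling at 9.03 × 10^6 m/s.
2.80 × 10^-30 kg

From the de Broglie relation λ = h/(mv), we solve for m:

m = h/(λv)
m = (6.626 × 10^-34 J·s) / (2.62 × 10^-11 m × 9.03 × 10^6 m/s)
m = 2.80 × 10^-30 kg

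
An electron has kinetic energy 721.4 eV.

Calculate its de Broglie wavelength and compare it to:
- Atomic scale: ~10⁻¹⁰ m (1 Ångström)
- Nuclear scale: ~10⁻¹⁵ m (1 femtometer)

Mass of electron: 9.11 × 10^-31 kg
λ = 4.57 × 10^-11 m, which is between nuclear and atomic scales.

Using λ = h/√(2mKE):

KE = 721.4 eV = 1.156 × 10^-16 J

λ = h/√(2mKE)
λ = (6.626 × 10^-34 J·s) / √(2 × 9.11 × 10^-31 kg × 1.156 × 10^-16 J)
λ = 4.57 × 10^-11 m

Comparison:
- Atomic scale (10⁻¹⁰ m): λ is 0.46× this size
- Nuclear scale (10⁻¹⁵ m): λ is 4.6e+04× this size

The wavelength is between nuclear and atomic scales.

This wavelength is appropriate for probing atomic structure but too large for nuclear physics experiments.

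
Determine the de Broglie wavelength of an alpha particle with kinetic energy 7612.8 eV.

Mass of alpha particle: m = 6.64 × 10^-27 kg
1.65 × 10^-13 m

Using λ = h/√(2mKE):

First convert KE to Joules: KE = 7612.8 eV = 1.220 × 10^-15 J

λ = h/√(2mKE)
λ = (6.626 × 10^-34 J·s) / √(2 × 6.64 × 10^-27 kg × 1.220 × 10^-15 J)
λ = 1.65 × 10^-13 m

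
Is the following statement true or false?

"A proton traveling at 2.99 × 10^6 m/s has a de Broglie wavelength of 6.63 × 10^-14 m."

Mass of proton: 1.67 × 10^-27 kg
False

The claim is incorrect.

Using λ = h/(mv):
λ = (6.626 × 10^-34 J·s) / (1.67 × 10^-27 kg × 2.99 × 10^6 m/s)
λ = 1.33 × 10^-13 m

The actual wavelength differs from the claimed 6.63 × 10^-14 m.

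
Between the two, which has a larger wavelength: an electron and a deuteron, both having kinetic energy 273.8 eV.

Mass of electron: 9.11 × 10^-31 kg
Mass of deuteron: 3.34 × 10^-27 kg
The electron has the longer wavelength.

Using λ = h/√(2mKE):

For electron: λ₁ = h/√(2m₁KE) = 7.41 × 10^-11 m
For deuteron: λ₂ = h/√(2m₂KE) = 1.22 × 10^-12 m

Since λ ∝ 1/√m at constant kinetic energy, the lighter particle has the longer wavelength.

The electron has the longer de Broglie wavelength.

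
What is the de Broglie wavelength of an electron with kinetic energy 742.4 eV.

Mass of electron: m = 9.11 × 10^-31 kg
4.50 × 10^-11 m

Using λ = h/√(2mKE):

First convert KE to Joules: KE = 742.4 eV = 1.189 × 10^-16 J

λ = h/√(2mKE)
λ = (6.626 × 10^-34 J·s) / √(2 × 9.11 × 10^-31 kg × 1.189 × 10^-16 J)
λ = 4.50 × 10^-11 m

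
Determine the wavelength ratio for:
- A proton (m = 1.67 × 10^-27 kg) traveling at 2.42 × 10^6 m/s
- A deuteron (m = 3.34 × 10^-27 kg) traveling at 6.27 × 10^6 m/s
λ₁/λ₂ = 5.18

Using λ = h/(mv):

λ₁ = h/(m₁v₁) = 1.64 × 10^-13 m
λ₂ = h/(m₂v₂) = 3.16 × 10^-14 m

Ratio λ₁/λ₂ = (m₂v₂)/(m₁v₁)
         = (3.34 × 10^-27 kg × 6.27 × 10^6 m/s) / (1.67 × 10^-27 kg × 2.42 × 10^6 m/s)
         = 5.18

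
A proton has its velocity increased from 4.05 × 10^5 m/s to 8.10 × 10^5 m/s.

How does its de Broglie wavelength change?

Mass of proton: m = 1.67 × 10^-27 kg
The wavelength decreases by a factor of 2.

Using λ = h/(mv):

Initial wavelength: λ₁ = h/(mv₁) = 9.80 × 10^-13 m
Final wavelength: λ₂ = h/(mv₂) = 4.90 × 10^-13 m

Since λ ∝ 1/v, when velocity increases by a factor of 2, the wavelength decreases by a factor of 2.

λ₂/λ₁ = v₁/v₂ = 1/2

The wavelength decreases by a factor of 2.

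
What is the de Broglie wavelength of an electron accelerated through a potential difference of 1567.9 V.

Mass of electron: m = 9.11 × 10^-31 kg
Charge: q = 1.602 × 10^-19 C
3.10 × 10^-11 m

When a particle is accelerated through voltage V, it gains kinetic energy KE = qV.

The de Broglie wavelength is then λ = h/√(2mqV):

λ = h/√(2mqV)
λ = (6.626 × 10^-34 J·s) / √(2 × 9.11 × 10^-31 kg × 1.602 × 10^-19 C × 1567.9 V)
λ = 3.10 × 10^-11 m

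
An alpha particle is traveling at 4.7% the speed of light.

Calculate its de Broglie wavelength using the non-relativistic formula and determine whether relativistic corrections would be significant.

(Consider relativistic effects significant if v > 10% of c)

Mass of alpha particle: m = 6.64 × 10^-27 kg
No, relativistic corrections are not needed.

Using the non-relativistic de Broglie formula λ = h/(mv):

v = 4.7% × c = 1.409 × 10^7 m/s

λ = h/(mv)
λ = (6.626 × 10^-34 J·s) / (6.64 × 10^-27 kg × 1.409 × 10^7 m/s)
λ = 7.08 × 10^-15 m

Since v = 4.7% of c < 10% of c, relativistic corrections are NOT significant and this non-relativistic result is a good approximation.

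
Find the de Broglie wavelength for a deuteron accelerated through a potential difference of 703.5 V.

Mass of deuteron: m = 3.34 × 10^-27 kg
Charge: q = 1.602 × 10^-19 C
7.64 × 10^-13 m

When a particle is accelerated through voltage V, it gains kinetic energy KE = qV.

The de Broglie wavelength is then λ = h/√(2mqV):

λ = h/√(2mqV)
λ = (6.626 × 10^-34 J·s) / √(2 × 3.34 × 10^-27 kg × 1.602 × 10^-19 C × 703.5 V)
λ = 7.64 × 10^-13 m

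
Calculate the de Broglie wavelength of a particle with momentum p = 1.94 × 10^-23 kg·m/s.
3.42 × 10^-11 m

Using the de Broglie relation λ = h/p:

λ = h/p
λ = (6.626 × 10^-34 J·s) / (1.94 × 10^-23 kg·m/s)
λ = 3.42 × 10^-11 m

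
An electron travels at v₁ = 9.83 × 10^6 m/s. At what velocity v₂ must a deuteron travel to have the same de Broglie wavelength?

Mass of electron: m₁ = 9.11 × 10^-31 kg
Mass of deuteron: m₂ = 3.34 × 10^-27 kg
v₂ = 2.68 × 10^3 m/s

For equal de Broglie wavelengths: λ₁ = λ₂

h/(m₁v₁) = h/(m₂v₂)
m₁v₁ = m₂v₂
v₂ = v₁ · (m₁/m₂)

v₂ = 9.83 × 10^6 m/s × (9.11 × 10^-31 kg / 3.34 × 10^-27 kg)
v₂ = 2.68 × 10^3 m/s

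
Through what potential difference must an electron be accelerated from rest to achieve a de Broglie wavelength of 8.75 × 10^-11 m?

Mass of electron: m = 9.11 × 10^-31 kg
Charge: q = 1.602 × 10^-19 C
196 V

From λ = h/√(2mqV), we solve for V:

λ² = h²/(2mqV)
V = h²/(2mqλ²)
V = (6.626 × 10^-34 J·s)² / (2 × 9.11 × 10^-31 kg × 1.602 × 10^-19 C × (8.75 × 10^-11 m)²)
V = 196 V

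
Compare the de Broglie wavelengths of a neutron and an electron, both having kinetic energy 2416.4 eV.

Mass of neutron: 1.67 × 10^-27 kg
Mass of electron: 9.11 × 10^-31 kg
The electron has the longer wavelength.

Using λ = h/√(2mKE):

For neutron: λ₁ = h/√(2m₁KE) = 5.83 × 10^-13 m
For electron: λ₂ = h/√(2m₂KE) = 2.49 × 10^-11 m

Since λ ∝ 1/√m at constant kinetic energy, the lighter particle has the longer wavelength.

The electron has the longer de Broglie wavelength.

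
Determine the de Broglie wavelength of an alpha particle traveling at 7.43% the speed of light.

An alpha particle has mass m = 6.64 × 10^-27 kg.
4.48 × 10^-15 m

Using the de Broglie relation λ = h/(mv):

v = 7.43% × c = 2.227 × 10^7 m/s

λ = h/(mv)
λ = (6.626 × 10^-34 J·s) / (6.64 × 10^-27 kg × 2.227 × 10^7 m/s)
λ = 4.48 × 10^-15 m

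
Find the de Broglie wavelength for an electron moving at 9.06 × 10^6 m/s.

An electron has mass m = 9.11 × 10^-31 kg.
8.03 × 10^-11 m

Using the de Broglie relation λ = h/(mv):

λ = h/(mv)
λ = (6.626 × 10^-34 J·s) / (9.11 × 10^-31 kg × 9.06 × 10^6 m/s)
λ = 8.03 × 10^-11 m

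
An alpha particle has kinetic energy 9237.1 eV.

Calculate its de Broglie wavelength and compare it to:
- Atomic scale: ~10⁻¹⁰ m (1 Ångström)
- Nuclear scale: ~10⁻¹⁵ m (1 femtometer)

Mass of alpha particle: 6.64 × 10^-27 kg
λ = 1.49 × 10^-13 m, which is between nuclear and atomic scales.

Using λ = h/√(2mKE):

KE = 9237.1 eV = 1.480 × 10^-15 J

λ = h/√(2mKE)
λ = (6.626 × 10^-34 J·s) / √(2 × 6.64 × 10^-27 kg × 1.480 × 10^-15 J)
λ = 1.49 × 10^-13 m

Comparison:
- Atomic scale (10⁻¹⁰ m): λ is 0.0015× this size
- Nuclear scale (10⁻¹⁵ m): λ is 1.5e+02× this size

The wavelength is between nuclear and atomic scales.

This wavelength is appropriate for probing atomic structure but too large for nuclear physics experiments.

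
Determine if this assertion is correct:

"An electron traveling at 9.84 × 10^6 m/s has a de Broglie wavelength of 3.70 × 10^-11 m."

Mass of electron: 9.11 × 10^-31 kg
False

The claim is incorrect.

Using λ = h/(mv):
λ = (6.626 × 10^-34 J·s) / (9.11 × 10^-31 kg × 9.84 × 10^6 m/s)
λ = 7.39 × 10^-11 m

The actual wavelength differs from the claimed 3.70 × 10^-11 m.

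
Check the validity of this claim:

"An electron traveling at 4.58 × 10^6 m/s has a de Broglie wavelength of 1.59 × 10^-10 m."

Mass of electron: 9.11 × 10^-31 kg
True

The claim is correct.

Using λ = h/(mv):
λ = (6.626 × 10^-34 J·s) / (9.11 × 10^-31 kg × 4.58 × 10^6 m/s)
λ = 1.59 × 10^-10 m

This matches the claimed value.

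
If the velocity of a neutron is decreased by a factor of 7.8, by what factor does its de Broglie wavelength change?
The wavelength increases by a factor of 7.8.

From λ = h/(mv), the wavelength is inversely proportional to velocity:

λ ∝ 1/v

If v → v/7.8, then λ → 7.8λ

When velocity is decreased by a factor of 7.8, the wavelength increases by a factor of 7.8.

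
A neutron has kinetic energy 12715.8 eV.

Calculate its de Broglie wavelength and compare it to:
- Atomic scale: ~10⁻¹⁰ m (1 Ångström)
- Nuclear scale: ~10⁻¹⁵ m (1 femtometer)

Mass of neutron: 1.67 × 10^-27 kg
λ = 2.54 × 10^-13 m, which is between nuclear and atomic scales.

Using λ = h/√(2mKE):

KE = 12715.8 eV = 2.037 × 10^-15 J

λ = h/√(2mKE)
λ = (6.626 × 10^-34 J·s) / √(2 × 1.67 × 10^-27 kg × 2.037 × 10^-15 J)
λ = 2.54 × 10^-13 m

Comparison:
- Atomic scale (10⁻¹⁰ m): λ is 0.0025× this size
- Nuclear scale (10⁻¹⁵ m): λ is 2.5e+02× this size

The wavelength is between nuclear and atomic scales.

This wavelength is appropriate for probing atomic structure but too large for nuclear physics experiments.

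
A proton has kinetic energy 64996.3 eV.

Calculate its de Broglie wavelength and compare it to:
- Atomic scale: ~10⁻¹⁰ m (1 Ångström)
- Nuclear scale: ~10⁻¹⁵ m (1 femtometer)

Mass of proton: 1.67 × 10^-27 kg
λ = 1.12 × 10^-13 m, which is between nuclear and atomic scales.

Using λ = h/√(2mKE):

KE = 64996.3 eV = 1.041 × 10^-14 J

λ = h/√(2mKE)
λ = (6.626 × 10^-34 J·s) / √(2 × 1.67 × 10^-27 kg × 1.041 × 10^-14 J)
λ = 1.12 × 10^-13 m

Comparison:
- Atomic scale (10⁻¹⁰ m): λ is 0.0011× this size
- Nuclear scale (10⁻¹⁵ m): λ is 1.1e+02× this size

The wavelength is between nuclear and atomic scales.

This wavelength is appropriate for probing atomic structure but too large for nuclear physics experiments.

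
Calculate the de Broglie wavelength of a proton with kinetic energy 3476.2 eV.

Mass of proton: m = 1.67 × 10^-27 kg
4.86 × 10^-13 m

Using λ = h/√(2mKE):

First convert KE to Joules: KE = 3476.2 eV = 5.569 × 10^-16 J

λ = h/√(2mKE)
λ = (6.626 × 10^-34 J·s) / √(2 × 1.67 × 10^-27 kg × 5.569 × 10^-16 J)
λ = 4.86 × 10^-13 m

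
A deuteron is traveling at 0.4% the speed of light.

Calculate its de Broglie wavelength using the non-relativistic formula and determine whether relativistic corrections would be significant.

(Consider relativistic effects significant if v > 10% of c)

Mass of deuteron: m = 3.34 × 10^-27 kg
No, relativistic corrections are not needed.

Using the non-relativistic de Broglie formula λ = h/(mv):

v = 0.4% × c = 1.199 × 10^6 m/s

λ = h/(mv)
λ = (6.626 × 10^-34 J·s) / (3.34 × 10^-27 kg × 1.199 × 10^6 m/s)
λ = 1.65 × 10^-13 m

Since v = 0.4% of c < 10% of c, relativistic corrections are NOT significant and this non-relativistic result is a good approximation.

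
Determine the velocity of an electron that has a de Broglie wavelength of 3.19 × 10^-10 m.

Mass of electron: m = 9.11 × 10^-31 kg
2.28 × 10^6 m/s

From the de Broglie relation λ = h/(mv), we solve for v:

v = h/(mλ)
v = (6.626 × 10^-34 J·s) / (9.11 × 10^-31 kg × 3.19 × 10^-10 m)
v = 2.28 × 10^6 m/s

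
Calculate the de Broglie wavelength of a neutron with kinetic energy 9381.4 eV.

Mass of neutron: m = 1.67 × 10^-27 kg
2.96 × 10^-13 m

Using λ = h/√(2mKE):

First convert KE to Joules: KE = 9381.4 eV = 1.503 × 10^-15 J

λ = h/√(2mKE)
λ = (6.626 × 10^-34 J·s) / √(2 × 1.67 × 10^-27 kg × 1.503 × 10^-15 J)
λ = 2.96 × 10^-13 m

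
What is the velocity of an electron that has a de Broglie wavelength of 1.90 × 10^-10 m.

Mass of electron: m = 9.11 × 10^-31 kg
3.83 × 10^6 m/s

From the de Broglie relation λ = h/(mv), we solve for v:

v = h/(mλ)
v = (6.626 × 10^-34 J·s) / (9.11 × 10^-31 kg × 1.90 × 10^-10 m)
v = 3.83 × 10^6 m/s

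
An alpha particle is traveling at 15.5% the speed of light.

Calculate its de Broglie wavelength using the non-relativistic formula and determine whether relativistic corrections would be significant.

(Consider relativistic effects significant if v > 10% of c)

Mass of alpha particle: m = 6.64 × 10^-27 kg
Yes, relativistic corrections are needed.

Using the non-relativistic de Broglie formula λ = h/(mv):

v = 15.5% × c = 4.647 × 10^7 m/s

λ = h/(mv)
λ = (6.626 × 10^-34 J·s) / (6.64 × 10^-27 kg × 4.647 × 10^7 m/s)
λ = 2.15 × 10^-15 m

Since v = 15.5% of c > 10% of c, relativistic corrections ARE significant and the actual wavelength would differ from this non-relativistic estimate.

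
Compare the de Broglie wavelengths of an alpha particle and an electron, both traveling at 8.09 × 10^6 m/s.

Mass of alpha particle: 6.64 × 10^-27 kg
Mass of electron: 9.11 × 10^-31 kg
The electron has the longer wavelength.

Using λ = h/(mv), since both particles have the same velocity, the wavelength depends only on mass.

For alpha particle: λ₁ = h/(m₁v) = 1.23 × 10^-14 m
For electron: λ₂ = h/(m₂v) = 8.99 × 10^-11 m

Since λ ∝ 1/m at constant velocity, the lighter particle has the longer wavelength.

The electron has the longer de Broglie wavelength.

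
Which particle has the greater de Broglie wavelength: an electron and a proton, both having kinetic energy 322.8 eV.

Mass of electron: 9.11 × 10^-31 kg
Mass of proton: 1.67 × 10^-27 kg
The electron has the longer wavelength.

Using λ = h/√(2mKE):

For electron: λ₁ = h/√(2m₁KE) = 6.83 × 10^-11 m
For proton: λ₂ = h/√(2m₂KE) = 1.59 × 10^-12 m

Since λ ∝ 1/√m at constant kinetic energy, the lighter particle has the longer wavelength.

The electron has the longer de Broglie wavelength.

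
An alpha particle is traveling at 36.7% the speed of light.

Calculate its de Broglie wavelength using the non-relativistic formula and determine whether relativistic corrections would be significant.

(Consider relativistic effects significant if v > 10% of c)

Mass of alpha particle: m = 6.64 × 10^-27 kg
Yes, relativistic corrections are needed.

Using the non-relativistic de Broglie formula λ = h/(mv):

v = 36.7% × c = 1.100 × 10^8 m/s

λ = h/(mv)
λ = (6.626 × 10^-34 J·s) / (6.64 × 10^-27 kg × 1.100 × 10^8 m/s)
λ = 9.07 × 10^-16 m

Since v = 36.7% of c > 10% of c, relativistic corrections ARE significant and the actual wavelength would differ from this non-relativistic estimate.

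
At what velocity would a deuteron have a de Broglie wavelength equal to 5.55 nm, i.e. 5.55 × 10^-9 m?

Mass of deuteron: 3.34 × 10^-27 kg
3.57 × 10^1 m/s

From λ = h/(mv), solve for v:

v = h/(mλ)
v = (6.626 × 10^-34 J·s) / (3.34 × 10^-27 kg × 5.55 × 10^-9 m)
v = 3.57 × 10^1 m/s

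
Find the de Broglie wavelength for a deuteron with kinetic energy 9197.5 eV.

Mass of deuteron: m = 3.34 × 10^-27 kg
2.11 × 10^-13 m

Using λ = h/√(2mKE):

First convert KE to Joules: KE = 9197.5 eV = 1.474 × 10^-15 J

λ = h/√(2mKE)
λ = (6.626 × 10^-34 J·s) / √(2 × 3.34 × 10^-27 kg × 1.474 × 10^-15 J)
λ = 2.11 × 10^-13 m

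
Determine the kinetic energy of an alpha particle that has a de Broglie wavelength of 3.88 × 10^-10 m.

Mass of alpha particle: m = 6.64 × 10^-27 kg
2.20 × 10^-22 J (or 1.37 × 10^-3 eV)

From λ = h/√(2mKE), we solve for KE:

λ² = h²/(2mKE)
KE = h²/(2mλ²)
KE = (6.626 × 10^-34 J·s)² / (2 × 6.64 × 10^-27 kg × (3.88 × 10^-10 m)²)
KE = 2.20 × 10^-22 J
KE = 1.37 × 10^-3 eV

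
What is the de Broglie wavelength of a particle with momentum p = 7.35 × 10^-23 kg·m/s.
9.01 × 10^-12 m

Using the de Broglie relation λ = h/p:

λ = h/p
λ = (6.626 × 10^-34 J·s) / (7.35 × 10^-23 kg·m/s)
λ = 9.01 × 10^-12 m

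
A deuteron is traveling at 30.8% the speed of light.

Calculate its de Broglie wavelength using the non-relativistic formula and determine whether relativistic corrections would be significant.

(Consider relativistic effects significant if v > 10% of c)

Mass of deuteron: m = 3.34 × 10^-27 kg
Yes, relativistic corrections are needed.

Using the non-relativistic de Broglie formula λ = h/(mv):

v = 30.8% × c = 9.234 × 10^7 m/s

λ = h/(mv)
λ = (6.626 × 10^-34 J·s) / (3.34 × 10^-27 kg × 9.234 × 10^7 m/s)
λ = 2.15 × 10^-15 m

Since v = 30.8% of c > 10% of c, relativistic corrections ARE significant and the actual wavelength would differ from this non-relativistic estimate.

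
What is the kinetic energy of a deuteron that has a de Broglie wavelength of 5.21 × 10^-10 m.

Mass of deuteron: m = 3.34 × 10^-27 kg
2.42 × 10^-22 J (or 1.51 × 10^-3 eV)

From λ = h/√(2mKE), we solve for KE:

λ² = h²/(2mKE)
KE = h²/(2mλ²)
KE = (6.626 × 10^-34 J·s)² / (2 × 3.34 × 10^-27 kg × (5.21 × 10^-10 m)²)
KE = 2.42 × 10^-22 J
KE = 1.51 × 10^-3 eV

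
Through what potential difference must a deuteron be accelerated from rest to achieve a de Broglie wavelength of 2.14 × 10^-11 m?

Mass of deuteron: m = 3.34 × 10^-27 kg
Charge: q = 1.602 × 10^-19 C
8.96 × 10^-1 V

From λ = h/√(2mqV), we solve for V:

λ² = h²/(2mqV)
V = h²/(2mqλ²)
V = (6.626 × 10^-34 J·s)² / (2 × 3.34 × 10^-27 kg × 1.602 × 10^-19 C × (2.14 × 10^-11 m)²)
V = 8.96 × 10^-1 V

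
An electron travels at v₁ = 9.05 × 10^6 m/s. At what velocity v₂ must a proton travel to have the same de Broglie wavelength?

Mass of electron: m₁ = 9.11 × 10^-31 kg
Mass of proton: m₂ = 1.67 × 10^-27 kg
v₂ = 4.94 × 10^3 m/s

For equal de Broglie wavelengths: λ₁ = λ₂

h/(m₁v₁) = h/(m₂v₂)
m₁v₁ = m₂v₂
v₂ = v₁ · (m₁/m₂)

v₂ = 9.05 × 10^6 m/s × (9.11 × 10^-31 kg / 1.67 × 10^-27 kg)
v₂ = 4.94 × 10^3 m/s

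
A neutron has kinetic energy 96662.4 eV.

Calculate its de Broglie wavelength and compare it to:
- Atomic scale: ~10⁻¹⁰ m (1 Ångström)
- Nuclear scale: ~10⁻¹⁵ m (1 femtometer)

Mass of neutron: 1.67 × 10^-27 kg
λ = 9.21 × 10^-14 m, which is between nuclear and atomic scales.

Using λ = h/√(2mKE):

KE = 96662.4 eV = 1.549 × 10^-14 J

λ = h/√(2mKE)
λ = (6.626 × 10^-34 J·s) / √(2 × 1.67 × 10^-27 kg × 1.549 × 10^-14 J)
λ = 9.21 × 10^-14 m

Comparison:
- Atomic scale (10⁻¹⁰ m): λ is 0.00092× this size
- Nuclear scale (10⁻¹⁵ m): λ is 92× this size

The wavelength is between nuclear and atomic scales.

This wavelength is appropriate for probing atomic structure but too large for nuclear physics experiments.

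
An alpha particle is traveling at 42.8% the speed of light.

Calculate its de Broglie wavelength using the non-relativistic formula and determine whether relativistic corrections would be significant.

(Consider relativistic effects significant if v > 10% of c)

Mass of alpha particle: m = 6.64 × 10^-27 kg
Yes, relativistic corrections are needed.

Using the non-relativistic de Broglie formula λ = h/(mv):

v = 42.8% × c = 1.283 × 10^8 m/s

λ = h/(mv)
λ = (6.626 × 10^-34 J·s) / (6.64 × 10^-27 kg × 1.283 × 10^8 m/s)
λ = 7.78 × 10^-16 m

Since v = 42.8% of c > 10% of c, relativistic corrections ARE significant and the actual wavelength would differ from this non-relativistic estimate.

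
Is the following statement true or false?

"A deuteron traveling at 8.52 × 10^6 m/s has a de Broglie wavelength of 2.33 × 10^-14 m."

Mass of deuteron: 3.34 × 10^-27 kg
True

The claim is correct.

Using λ = h/(mv):
λ = (6.626 × 10^-34 J·s) / (3.34 × 10^-27 kg × 8.52 × 10^6 m/s)
λ = 2.33 × 10^-14 m

This matches the claimed value.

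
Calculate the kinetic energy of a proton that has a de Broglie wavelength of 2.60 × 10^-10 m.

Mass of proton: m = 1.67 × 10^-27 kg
1.94 × 10^-21 J (or 0.0121 eV)

From λ = h/√(2mKE), we solve for KE:

λ² = h²/(2mKE)
KE = h²/(2mλ²)
KE = (6.626 × 10^-34 J·s)² / (2 × 1.67 × 10^-27 kg × (2.60 × 10^-10 m)²)
KE = 1.94 × 10^-21 J
KE = 0.0121 eV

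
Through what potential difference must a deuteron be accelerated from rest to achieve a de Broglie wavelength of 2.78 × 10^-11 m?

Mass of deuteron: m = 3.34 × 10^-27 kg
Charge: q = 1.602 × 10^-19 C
5.31 × 10^-1 V

From λ = h/√(2mqV), we solve for V:

λ² = h²/(2mqV)
V = h²/(2mqλ²)
V = (6.626 × 10^-34 J·s)² / (2 × 3.34 × 10^-27 kg × 1.602 × 10^-19 C × (2.78 × 10^-11 m)²)
V = 5.31 × 10^-1 V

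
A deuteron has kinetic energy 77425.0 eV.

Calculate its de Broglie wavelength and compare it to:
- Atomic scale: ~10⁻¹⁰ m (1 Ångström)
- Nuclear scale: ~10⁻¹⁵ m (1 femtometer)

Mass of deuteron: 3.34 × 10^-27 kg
λ = 7.28 × 10^-14 m, which is between nuclear and atomic scales.

Using λ = h/√(2mKE):

KE = 77425.0 eV = 1.240 × 10^-14 J

λ = h/√(2mKE)
λ = (6.626 × 10^-34 J·s) / √(2 × 3.34 × 10^-27 kg × 1.240 × 10^-14 J)
λ = 7.28 × 10^-14 m

Comparison:
- Atomic scale (10⁻¹⁰ m): λ is 0.00073× this size
- Nuclear scale (10⁻¹⁵ m): λ is 73× this size

The wavelength is between nuclear and atomic scales.

This wavelength is appropriate for probing atomic structure but too large for nuclear physics experiments.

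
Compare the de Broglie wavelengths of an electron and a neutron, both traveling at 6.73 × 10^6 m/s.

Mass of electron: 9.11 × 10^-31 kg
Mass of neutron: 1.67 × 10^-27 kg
The electron has the longer wavelength.

Using λ = h/(mv), since both particles have the same velocity, the wavelength depends only on mass.

For electron: λ₁ = h/(m₁v) = 1.08 × 10^-10 m
For neutron: λ₂ = h/(m₂v) = 5.90 × 10^-14 m

Since λ ∝ 1/m at constant velocity, the lighter particle has the longer wavelength.

The electron has the longer de Broglie wavelength.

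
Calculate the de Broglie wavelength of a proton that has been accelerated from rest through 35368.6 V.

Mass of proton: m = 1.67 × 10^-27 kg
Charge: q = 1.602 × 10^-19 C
1.52 × 10^-13 m

When a particle is accelerated through voltage V, it gains kinetic energy KE = qV.

The de Broglie wavelength is then λ = h/√(2mqV):

λ = h/√(2mqV)
λ = (6.626 × 10^-34 J·s) / √(2 × 1.67 × 10^-27 kg × 1.602 × 10^-19 C × 35368.6 V)
λ = 1.52 × 10^-13 m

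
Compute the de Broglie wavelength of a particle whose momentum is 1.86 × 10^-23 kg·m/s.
3.56 × 10^-11 m

Using the de Broglie relation λ = h/p:

λ = h/p
λ = (6.626 × 10^-34 J·s) / (1.86 × 10^-23 kg·m/s)
λ = 3.56 × 10^-11 m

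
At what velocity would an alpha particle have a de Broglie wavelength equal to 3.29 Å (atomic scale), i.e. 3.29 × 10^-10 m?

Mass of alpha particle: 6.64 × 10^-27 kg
3.03 × 10^2 m/s

From λ = h/(mv), solve for v:

v = h/(mλ)
v = (6.626 × 10^-34 J·s) / (6.64 × 10^-27 kg × 3.29 × 10^-10 m)
v = 3.03 × 10^2 m/s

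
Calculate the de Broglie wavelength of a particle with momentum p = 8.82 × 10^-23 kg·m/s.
7.51 × 10^-12 m

Using the de Broglie relation λ = h/p:

λ = h/p
λ = (6.626 × 10^-34 J·s) / (8.82 × 10^-23 kg·m/s)
λ = 7.51 × 10^-12 m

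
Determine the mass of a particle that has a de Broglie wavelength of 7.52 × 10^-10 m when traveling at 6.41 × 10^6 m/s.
1.37 × 10^-31 kg

From the de Broglie relation λ = h/(mv), we solve for m:

m = h/(λv)
m = (6.626 × 10^-34 J·s) / (7.52 × 10^-10 m × 6.41 × 10^6 m/s)
m = 1.37 × 10^-31 kg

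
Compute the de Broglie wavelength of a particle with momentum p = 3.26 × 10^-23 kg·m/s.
2.03 × 10^-11 m

Using the de Broglie relation λ = h/p:

λ = h/p
λ = (6.626 × 10^-34 J·s) / (3.26 × 10^-23 kg·m/s)
λ = 2.03 × 10^-11 m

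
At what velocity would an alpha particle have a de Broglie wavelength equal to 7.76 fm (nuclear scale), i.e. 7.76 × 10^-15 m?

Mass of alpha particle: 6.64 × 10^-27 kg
1.29 × 10^7 m/s

From λ = h/(mv), solve for v:

v = h/(mλ)
v = (6.626 × 10^-34 J·s) / (6.64 × 10^-27 kg × 7.76 × 10^-15 m)
v = 1.29 × 10^7 m/s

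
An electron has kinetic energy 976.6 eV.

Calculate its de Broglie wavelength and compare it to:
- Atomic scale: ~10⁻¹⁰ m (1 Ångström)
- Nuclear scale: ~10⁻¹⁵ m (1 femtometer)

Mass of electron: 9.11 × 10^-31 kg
λ = 3.92 × 10^-11 m, which is between nuclear and atomic scales.

Using λ = h/√(2mKE):

KE = 976.6 eV = 1.565 × 10^-16 J

λ = h/√(2mKE)
λ = (6.626 × 10^-34 J·s) / √(2 × 9.11 × 10^-31 kg × 1.565 × 10^-16 J)
λ = 3.92 × 10^-11 m

Comparison:
- Atomic scale (10⁻¹⁰ m): λ is 0.39× this size
- Nuclear scale (10⁻¹⁵ m): λ is 3.9e+04× this size

The wavelength is between nuclear and atomic scales.

This wavelength is appropriate for probing atomic structure but too large for nuclear physics experiments.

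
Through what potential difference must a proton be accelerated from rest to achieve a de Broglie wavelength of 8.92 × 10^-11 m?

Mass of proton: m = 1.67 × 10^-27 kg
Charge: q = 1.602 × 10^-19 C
1.03 × 10^-1 V

From λ = h/√(2mqV), we solve for V:

λ² = h²/(2mqV)
V = h²/(2mqλ²)
V = (6.626 × 10^-34 J·s)² / (2 × 1.67 × 10^-27 kg × 1.602 × 10^-19 C × (8.92 × 10^-11 m)²)
V = 1.03 × 10^-1 V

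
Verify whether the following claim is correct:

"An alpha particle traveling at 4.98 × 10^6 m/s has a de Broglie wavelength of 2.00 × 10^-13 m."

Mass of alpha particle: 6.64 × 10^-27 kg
False

The claim is incorrect.

Using λ = h/(mv):
λ = (6.626 × 10^-34 J·s) / (6.64 × 10^-27 kg × 4.98 × 10^6 m/s)
λ = 2.00 × 10^-14 m

The actual wavelength differs from the claimed 2.00 × 10^-13 m.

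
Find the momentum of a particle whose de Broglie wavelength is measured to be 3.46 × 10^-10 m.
1.92 × 10^-24 kg·m/s

From the de Broglie relation λ = h/p, we solve for p:

p = h/λ
p = (6.626 × 10^-34 J·s) / (3.46 × 10^-10 m)
p = 1.92 × 10^-24 kg·m/s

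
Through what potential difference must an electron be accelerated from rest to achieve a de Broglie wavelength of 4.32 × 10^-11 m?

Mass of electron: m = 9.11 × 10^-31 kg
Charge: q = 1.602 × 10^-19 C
806 V

From λ = h/√(2mqV), we solve for V:

λ² = h²/(2mqV)
V = h²/(2mqλ²)
V = (6.626 × 10^-34 J·s)² / (2 × 9.11 × 10^-31 kg × 1.602 × 10^-19 C × (4.32 × 10^-11 m)²)
V = 806 V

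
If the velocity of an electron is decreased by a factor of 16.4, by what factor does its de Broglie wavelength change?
The wavelength increases by a factor of 16.4.

From λ = h/(mv), the wavelength is inversely proportional to velocity:

λ ∝ 1/v

If v → v/16.4, then λ → 16.4λ

When velocity is decreased by a factor of 16.4, the wavelength increases by a factor of 16.4.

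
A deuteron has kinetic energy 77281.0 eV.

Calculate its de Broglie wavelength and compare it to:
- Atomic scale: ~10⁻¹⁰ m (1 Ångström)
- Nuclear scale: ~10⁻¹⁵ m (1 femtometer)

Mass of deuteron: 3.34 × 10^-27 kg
λ = 7.29 × 10^-14 m, which is between nuclear and atomic scales.

Using λ = h/√(2mKE):

KE = 77281.0 eV = 1.238 × 10^-14 J

λ = h/√(2mKE)
λ = (6.626 × 10^-34 J·s) / √(2 × 3.34 × 10^-27 kg × 1.238 × 10^-14 J)
λ = 7.29 × 10^-14 m

Comparison:
- Atomic scale (10⁻¹⁰ m): λ is 0.00073× this size
- Nuclear scale (10⁻¹⁵ m): λ is 73× this size

The wavelength is between nuclear and atomic scales.

This wavelength is appropriate for probing atomic structure but too large for nuclear physics experiments.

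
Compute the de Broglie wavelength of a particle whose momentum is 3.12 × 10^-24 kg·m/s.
2.12 × 10^-10 m

Using the de Broglie relation λ = h/p:

λ = h/p
λ = (6.626 × 10^-34 J·s) / (3.12 × 10^-24 kg·m/s)
λ = 2.12 × 10^-10 m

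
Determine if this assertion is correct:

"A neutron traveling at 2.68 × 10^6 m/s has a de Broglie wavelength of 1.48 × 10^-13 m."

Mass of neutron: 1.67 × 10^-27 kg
True

The claim is correct.

Using λ = h/(mv):
λ = (6.626 × 10^-34 J·s) / (1.67 × 10^-27 kg × 2.68 × 10^6 m/s)
λ = 1.48 × 10^-13 m

This matches the claimed value.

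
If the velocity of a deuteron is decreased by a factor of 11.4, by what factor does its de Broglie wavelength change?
The wavelength increases by a factor of 11.4.

From λ = h/(mv), the wavelength is inversely proportional to velocity:

λ ∝ 1/v

If v → v/11.4, then λ → 11.4λ

When velocity is decreased by a factor of 11.4, the wavelength increases by a factor of 11.4.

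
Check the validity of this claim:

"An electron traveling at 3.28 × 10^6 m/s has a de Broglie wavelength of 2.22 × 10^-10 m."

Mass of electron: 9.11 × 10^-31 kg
True

The claim is correct.

Using λ = h/(mv):
λ = (6.626 × 10^-34 J·s) / (9.11 × 10^-31 kg × 3.28 × 10^6 m/s)
λ = 2.22 × 10^-10 m

This matches the claimed value.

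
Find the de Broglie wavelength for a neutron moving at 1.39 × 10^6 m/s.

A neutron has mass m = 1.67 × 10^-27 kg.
2.85 × 10^-13 m

Using the de Broglie relation λ = h/(mv):

λ = h/(mv)
λ = (6.626 × 10^-34 J·s) / (1.67 × 10^-27 kg × 1.39 × 10^6 m/s)
λ = 2.85 × 10^-13 m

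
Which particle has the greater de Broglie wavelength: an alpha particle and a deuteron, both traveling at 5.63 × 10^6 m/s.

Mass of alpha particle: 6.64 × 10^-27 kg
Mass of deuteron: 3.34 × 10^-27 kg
The deuteron has the longer wavelength.

Using λ = h/(mv), since both particles have the same velocity, the wavelength depends only on mass.

For alpha particle: λ₁ = h/(m₁v) = 1.77 × 10^-14 m
For deuteron: λ₂ = h/(m₂v) = 3.52 × 10^-14 m

Since λ ∝ 1/m at constant velocity, the lighter particle has the longer wavelength.

The deuteron has the longer de Broglie wavelength.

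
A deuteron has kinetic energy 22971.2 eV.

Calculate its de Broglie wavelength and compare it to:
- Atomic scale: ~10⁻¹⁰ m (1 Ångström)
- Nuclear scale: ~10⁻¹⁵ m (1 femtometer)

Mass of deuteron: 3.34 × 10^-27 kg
λ = 1.34 × 10^-13 m, which is between nuclear and atomic scales.

Using λ = h/√(2mKE):

KE = 22971.2 eV = 3.680 × 10^-15 J

λ = h/√(2mKE)
λ = (6.626 × 10^-34 J·s) / √(2 × 3.34 × 10^-27 kg × 3.680 × 10^-15 J)
λ = 1.34 × 10^-13 m

Comparison:
- Atomic scale (10⁻¹⁰ m): λ is 0.0013× this size
- Nuclear scale (10⁻¹⁵ m): λ is 1.3e+02× this size

The wavelength is between nuclear and atomic scales.

This wavelength is appropriate for probing atomic structure but too large for nuclear physics experiments.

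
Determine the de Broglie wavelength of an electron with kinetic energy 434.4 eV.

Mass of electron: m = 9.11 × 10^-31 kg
5.88 × 10^-11 m

Using λ = h/√(2mKE):

First convert KE to Joules: KE = 434.4 eV = 6.960 × 10^-17 J

λ = h/√(2mKE)
λ = (6.626 × 10^-34 J·s) / √(2 × 9.11 × 10^-31 kg × 6.960 × 10^-17 J)
λ = 5.88 × 10^-11 m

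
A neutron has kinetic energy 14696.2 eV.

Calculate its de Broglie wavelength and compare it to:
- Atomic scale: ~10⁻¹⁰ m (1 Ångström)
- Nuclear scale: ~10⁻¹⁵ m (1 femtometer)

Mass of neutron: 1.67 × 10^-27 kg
λ = 2.36 × 10^-13 m, which is between nuclear and atomic scales.

Using λ = h/√(2mKE):

KE = 14696.2 eV = 2.355 × 10^-15 J

λ = h/√(2mKE)
λ = (6.626 × 10^-34 J·s) / √(2 × 1.67 × 10^-27 kg × 2.355 × 10^-15 J)
λ = 2.36 × 10^-13 m

Comparison:
- Atomic scale (10⁻¹⁰ m): λ is 0.0024× this size
- Nuclear scale (10⁻¹⁵ m): λ is 2.4e+02× this size

The wavelength is between nuclear and atomic scales.

This wavelength is appropriate for probing atomic structure but too large for nuclear physics experiments.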